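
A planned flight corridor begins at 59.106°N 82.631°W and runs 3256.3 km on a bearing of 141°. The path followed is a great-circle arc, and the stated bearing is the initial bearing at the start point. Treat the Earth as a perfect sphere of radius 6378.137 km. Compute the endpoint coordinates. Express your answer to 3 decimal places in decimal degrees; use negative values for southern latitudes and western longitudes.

Angular distance δ = d/R = 3256.3 / 6378.137 = 0.510541 rad.
With φ₁ = 59.106° = 1.031594 rad and θ = 141° = 2.460914 rad:
Applying the spherical law of cosines for sides, sin φ₂ = sin φ₁ cos δ + cos φ₁ sin δ cos θ = 0.553708, so φ₂ = 33.622°.
Then Δλ = atan2(0.157895, 0.397334) = 0.378251 rad, from sin θ sin δ cos φ₁ over cos δ − sin φ₁ sin φ₂.
λ₂ = λ₁ + Δλ = -60.959°.

latitude 33.622°, longitude -60.959°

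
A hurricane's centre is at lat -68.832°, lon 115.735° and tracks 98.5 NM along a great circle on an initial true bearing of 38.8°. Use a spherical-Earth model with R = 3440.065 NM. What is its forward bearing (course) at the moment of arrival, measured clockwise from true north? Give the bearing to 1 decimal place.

final bearing 36.3°

δ = 98.5/3440.065 = 0.028633 rad (1.6406°).
Start latitude φ₁ = -1.201345 rad; initial bearing θ = 0.677188 rad.
Applying the spherical law of cosines for sides, sin φ₂ = sin φ₁ cos δ + cos φ₁ sin δ cos θ = -0.924086, so φ₂ = -67.531°.
For the longitude increment, Δλ = atan2( sin θ sin δ cos φ₁, cos δ − sin φ₁ sin φ₂ ) = atan2(0.006478, 0.137856) = 2.690°.
λ₂ = 115.735° + 2.690° = 118.425°.
The forward bearing on arrival equals the back-azimuth from the destination plus 180°.
Back-azimuth from P₂ (-67.5°, 118.4°) to P₁ (-68.8°, 115.7°), with Δλ' = λ₁ − λ₂ = -2.7°: atan2( sin Δλ' cos φ₁ , cos φ₂ sin φ₁ − sin φ₂ cos φ₁ cos Δλ' ) = 216.3°.
Final bearing = (216.3° + 180°) mod 360° = 36.3°.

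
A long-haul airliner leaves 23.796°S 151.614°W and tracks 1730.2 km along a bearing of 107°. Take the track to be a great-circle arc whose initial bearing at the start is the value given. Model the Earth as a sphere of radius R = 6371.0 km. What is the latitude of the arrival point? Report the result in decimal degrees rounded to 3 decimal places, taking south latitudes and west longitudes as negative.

The arc subtends δ = 1730.2/6371 = 0.271574 rad at the centre.
Converting: φ₁ = -0.415319 rad, θ = 1.867502 rad.
Applying the spherical law of cosines for sides, sin φ₂ = sin φ₁ cos δ + cos φ₁ sin δ cos θ = -0.460455, so φ₂ = -27.416°.
Then Δλ = atan2(0.234719, 0.777565) = 0.293167 rad, from sin θ sin δ cos φ₁ over cos δ − sin φ₁ sin φ₂.
λ₂ = -151.614° + 16.797° = -134.817°.

latitude -27.416°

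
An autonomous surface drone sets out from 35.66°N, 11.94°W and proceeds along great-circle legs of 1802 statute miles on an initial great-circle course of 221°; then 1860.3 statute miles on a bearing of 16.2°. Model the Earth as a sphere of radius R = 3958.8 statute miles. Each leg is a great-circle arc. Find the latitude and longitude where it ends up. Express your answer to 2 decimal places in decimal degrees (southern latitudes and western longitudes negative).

Apply the spherical direct solution leg by leg, carrying full precision between legs.
Leg 1: from (35.66°, -11.94°), δ = 1802/3958.8 = 0.455188 rad, θ = 221° → φ = 14.72°, λ = -29.29°.
Leg 2: from (14.72°, -29.29°), δ = 1860.3/3958.8 = 0.469915 rad, θ = 16.2° → φ = 40.32°, λ = -19.75°.

latitude 40.32°, longitude -19.75°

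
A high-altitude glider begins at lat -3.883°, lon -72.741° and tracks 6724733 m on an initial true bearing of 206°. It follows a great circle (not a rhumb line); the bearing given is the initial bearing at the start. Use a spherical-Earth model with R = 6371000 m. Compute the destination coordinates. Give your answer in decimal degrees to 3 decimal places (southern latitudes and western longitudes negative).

latitude -54.456°, longitude -113.749°

δ = 6724733/6371000 = 1.055522 rad (60.4770°).
Start latitude φ₁ = -0.067771 rad; initial bearing θ = 3.595378 rad.
Applying the spherical law of cosines for sides, sin φ₂ = sin φ₁ cos δ + cos φ₁ sin δ cos θ = -0.813667, so φ₂ = -54.456°.
Then Δλ = atan2(-0.380576, 0.437672) = -0.715733 rad, from sin θ sin δ cos φ₁ over cos δ − sin φ₁ sin φ₂.
λ₂ = λ₁ + Δλ = -113.749°.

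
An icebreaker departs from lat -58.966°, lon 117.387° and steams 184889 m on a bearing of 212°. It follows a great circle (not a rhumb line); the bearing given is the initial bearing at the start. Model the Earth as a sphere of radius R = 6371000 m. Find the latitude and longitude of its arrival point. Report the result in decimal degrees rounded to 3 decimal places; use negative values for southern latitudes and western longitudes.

latitude -60.364°, longitude 115.605°

Angular distance δ = d/R = 184889 / 6371000 = 0.029020 rad.
With φ₁ = -58.966° = -1.029151 rad and θ = 212° = 3.700098 rad:
Destination latitude: φ₂ = arcsin( sin φ₁ cos δ + cos φ₁ sin δ cos θ ) = arcsin(-0.869187) = -60.364°.
Δλ = atan2( sin θ sin δ cos φ₁ , cos δ − sin φ₁ sin φ₂ ) = atan2(-0.007927, 0.254806) = -0.031101 rad = -1.782°.
λ₂ = 117.387° + -1.782° = 115.605°.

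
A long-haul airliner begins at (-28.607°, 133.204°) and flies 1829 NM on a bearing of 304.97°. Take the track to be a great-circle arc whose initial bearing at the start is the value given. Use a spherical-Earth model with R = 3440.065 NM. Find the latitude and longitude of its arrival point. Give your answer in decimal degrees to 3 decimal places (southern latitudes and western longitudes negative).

latitude -9.068°, longitude 108.325°

The arc subtends δ = 1829/3440.065 = 0.531676 rad at the centre.
With φ₁ = -28.607° = -0.499286 rad and θ = 304.97° = 5.322731 rad:
sin φ₂ = sin φ₁ cos δ + cos φ₁ sin δ cos θ = (-0.478799)(0.861959) + (0.877924)(0.506979)(0.573147) = -0.157603
φ₂ = asin(-0.157603) = -0.158263 rad = -9.068°.
For the longitude increment, Δλ = atan2( sin θ sin δ cos φ₁, cos δ − sin φ₁ sin φ₂ ) = atan2(-0.364729, 0.786498) = -24.879°.
Hence λ₂ = 133.204° + -24.879° = 108.325°.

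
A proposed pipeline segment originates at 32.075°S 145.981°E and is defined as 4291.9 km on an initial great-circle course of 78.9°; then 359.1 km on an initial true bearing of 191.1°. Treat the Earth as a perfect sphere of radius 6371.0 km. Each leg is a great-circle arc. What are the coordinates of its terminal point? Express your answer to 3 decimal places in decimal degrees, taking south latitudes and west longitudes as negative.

Apply the spherical direct solution leg by leg, carrying full precision between legs.
Leg 1: from (-32.075°, 145.981°), δ = 4291.9/6371 = 0.673662 rad, θ = 78.9° → φ = -18.255°, λ = -173.881°.
Leg 2: from (-18.255°, -173.881°), δ = 359.1/6371 = 0.056365 rad, θ = 191.1° → φ = -21.423°, λ = -174.549°.

latitude -21.423°, longitude -174.549°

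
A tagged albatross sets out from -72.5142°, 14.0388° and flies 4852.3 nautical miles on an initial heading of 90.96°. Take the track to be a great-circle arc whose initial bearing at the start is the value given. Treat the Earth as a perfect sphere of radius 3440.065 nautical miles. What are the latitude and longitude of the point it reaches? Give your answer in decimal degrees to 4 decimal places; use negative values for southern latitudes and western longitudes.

latitude -9.0433°, longitude 102.1718°

Central angle δ = d/R = 1.410526 rad.
Start latitude φ₁ = -1.265612 rad; initial bearing θ = 1.587551 rad.
sin φ₂ = sin φ₁ cos δ + cos φ₁ sin δ cos θ = (-0.953791)(0.159585) + (0.300469)(0.987184)(-0.016754) = -0.157181
φ₂ = asin(-0.157181) = -0.157835 rad = -9.0433°.
For the longitude increment, Δλ = atan2( sin θ sin δ cos φ₁, cos δ − sin φ₁ sin φ₂ ) = atan2(0.296577, 0.009668) = 88.1330°.
λ₂ = 14.0388° + 88.1330° = 102.1718°.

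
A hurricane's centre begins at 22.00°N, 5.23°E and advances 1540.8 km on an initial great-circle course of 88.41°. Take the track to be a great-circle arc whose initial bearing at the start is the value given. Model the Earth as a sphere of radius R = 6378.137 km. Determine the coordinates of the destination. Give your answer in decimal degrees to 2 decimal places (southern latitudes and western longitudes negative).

The arc subtends δ = 1540.8/6378.137 = 0.241575 rad at the centre.
Converting: φ₁ = 0.383972 rad, θ = 1.543046 rad.
sin φ₂ = sin φ₁ cos δ + cos φ₁ sin δ cos θ = (0.374607)(0.970962) + (0.927184)(0.239232)(0.027747) = 0.369884
φ₂ = asin(0.369884) = 0.378884 rad = 21.71°.
Δλ = atan2( sin θ sin δ cos φ₁ , cos δ − sin φ₁ sin φ₂ ) = atan2(0.221727, 0.832402) = 0.260326 rad = 14.92°.
λ₂ = 5.23° + 14.92° = 20.15°.

latitude 21.71°, longitude 20.15°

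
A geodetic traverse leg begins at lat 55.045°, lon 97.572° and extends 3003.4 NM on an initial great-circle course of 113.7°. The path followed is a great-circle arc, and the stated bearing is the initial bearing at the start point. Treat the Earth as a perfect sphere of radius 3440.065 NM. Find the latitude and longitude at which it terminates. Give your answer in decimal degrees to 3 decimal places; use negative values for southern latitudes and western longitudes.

latitude 20.494°, longitude 146.083°

δ = 3003.4/3440.065 = 0.873065 rad (50.0229°).
With φ₁ = 55.045° = 0.960716 rad and θ = 113.7° = 1.984439 rad:
Applying the spherical law of cosines for sides, sin φ₂ = sin φ₁ cos δ + cos φ₁ sin δ cos θ = 0.350108, so φ₂ = 20.494°.
Then Δλ = atan2(0.402012, 0.355532) = 0.846678 rad, from sin θ sin δ cos φ₁ over cos δ − sin φ₁ sin φ₂.
λ₂ = λ₁ + Δλ = 146.083°.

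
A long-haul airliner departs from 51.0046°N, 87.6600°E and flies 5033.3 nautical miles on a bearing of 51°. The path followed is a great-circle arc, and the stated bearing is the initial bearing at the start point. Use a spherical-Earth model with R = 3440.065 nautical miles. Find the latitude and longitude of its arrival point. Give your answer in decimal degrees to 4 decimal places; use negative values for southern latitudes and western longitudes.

latitude 28.5040°, longitude -153.8888°

The arc subtends δ = 5033.3/3440.065 = 1.463141 rad at the centre.
Start latitude φ₁ = 0.890198 rad; initial bearing θ = 0.890118 rad.
sin φ₂ = sin φ₁ cos δ + cos φ₁ sin δ cos θ = (0.777196)(0.107448) + (0.629258)(0.994211)(0.629320) = 0.477220
φ₂ = asin(0.477220) = 0.497489 rad = 28.5040°.
Δλ = atan2( sin θ sin δ cos φ₁ , cos δ − sin φ₁ sin φ₂ ) = atan2(0.486194, -0.263446) = 2.067364 rad = 118.4512°.
λ₂ = 87.6600° + 118.4512° = 206.1112°, normalized to (−180°, 180°] → -153.8888°.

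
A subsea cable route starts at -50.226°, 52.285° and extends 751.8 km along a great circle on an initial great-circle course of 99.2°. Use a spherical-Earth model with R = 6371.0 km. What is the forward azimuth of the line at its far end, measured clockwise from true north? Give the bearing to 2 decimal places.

Angular distance δ = d/R = 751.8 / 6371 = 0.118003 rad.
Start latitude φ₁ = -0.876609 rad; initial bearing θ = 1.731367 rad.
Applying the spherical law of cosines for sides, sin φ₂ = sin φ₁ cos δ + cos φ₁ sin δ cos θ = -0.775271, so φ₂ = -50.830°.
Then Δλ = atan2(0.074350, 0.397193) = 0.185047 rad, from sin θ sin δ cos φ₁ over cos δ − sin φ₁ sin φ₂.
λ₂ = λ₁ + Δλ = 62.887°.
The forward bearing on arrival equals the back-azimuth from the destination plus 180°.
Back-azimuth from P₂ (-50.83°, 62.89°) to P₁ (-50.23°, 52.28°), with Δλ' = λ₁ − λ₂ = -10.60°: atan2( sin Δλ' cos φ₁ , cos φ₂ sin φ₁ − sin φ₂ cos φ₁ cos Δλ' ) = 271.01°.
Final bearing = (271.01° + 180°) mod 360° = 91.01°.

final bearing 91.01°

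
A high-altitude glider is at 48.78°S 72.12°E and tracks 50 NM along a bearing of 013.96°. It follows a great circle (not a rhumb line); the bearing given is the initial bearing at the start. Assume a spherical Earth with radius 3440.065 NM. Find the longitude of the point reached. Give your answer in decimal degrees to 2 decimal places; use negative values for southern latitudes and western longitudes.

Angular distance δ = d/R = 50 / 3440.065 = 0.014535 rad.
With φ₁ = -48.78° = -0.851372 rad and θ = 13.96° = 0.243648 rad:
Destination latitude: φ₂ = arcsin( sin φ₁ cos δ + cos φ₁ sin δ cos θ ) = arcsin(-0.742811) = -47.97°.
Δλ = atan2( sin θ sin δ cos φ₁ , cos δ − sin φ₁ sin φ₂ ) = atan2(0.002310, 0.441163) = 0.005237 rad = 0.30°.
Hence λ₂ = 72.12° + 0.30° = 72.42°.

longitude 72.42°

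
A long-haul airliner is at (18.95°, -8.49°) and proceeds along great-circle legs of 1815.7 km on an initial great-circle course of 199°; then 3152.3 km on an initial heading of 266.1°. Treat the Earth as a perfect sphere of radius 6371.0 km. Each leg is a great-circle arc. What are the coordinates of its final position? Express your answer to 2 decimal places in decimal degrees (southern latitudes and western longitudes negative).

Apply the spherical direct solution leg by leg, carrying full precision between legs.
Leg 1: from (18.95°, -8.49°), δ = 1815.7/6371 = 0.284995 rad, θ = 199° → φ = 3.45°, λ = -13.75°.
Leg 2: from (3.45°, -13.75°), δ = 3152.3/6371 = 0.494789 rad, θ = 266.1° → φ = 1.19°, λ = -42.04°.

latitude 1.19°, longitude -42.04°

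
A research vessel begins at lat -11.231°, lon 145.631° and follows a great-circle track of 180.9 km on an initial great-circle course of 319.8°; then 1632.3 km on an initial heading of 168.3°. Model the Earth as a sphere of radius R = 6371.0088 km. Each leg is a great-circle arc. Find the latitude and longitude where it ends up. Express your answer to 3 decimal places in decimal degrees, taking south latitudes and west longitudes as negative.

Apply the spherical direct solution leg by leg, carrying full precision between legs.
Leg 1: from (-11.231°, 145.631°), δ = 180.9/6371.0088 = 0.028394 rad, θ = 319.8° → φ = -9.987°, λ = 144.565°.
Leg 2: from (-9.987°, 144.565°), δ = 1632.3/6371.0088 = 0.256207 rad, θ = 168.3° → φ = -24.340°, λ = 147.798°.

latitude -24.340°, longitude 147.798°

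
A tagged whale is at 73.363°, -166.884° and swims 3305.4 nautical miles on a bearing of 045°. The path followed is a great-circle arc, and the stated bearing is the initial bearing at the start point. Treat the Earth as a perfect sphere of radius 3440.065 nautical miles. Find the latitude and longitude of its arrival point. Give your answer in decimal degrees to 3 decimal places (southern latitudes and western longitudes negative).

Angular distance δ = d/R = 3305.4 / 3440.065 = 0.960854 rad.
Converting: φ₁ = 1.280426 rad, θ = 0.785398 rad.
sin φ₂ = sin φ₁ cos δ + cos φ₁ sin δ cos θ = (0.958138)(0.572820) + (0.286307)(0.819681)(0.707107) = 0.714785
φ₂ = asin(0.714785) = 0.796317 rad = 45.626°.
For the longitude increment, Δλ = atan2( sin θ sin δ cos φ₁, cos δ − sin φ₁ sin φ₂ ) = atan2(0.165944, -0.112042) = 124.026°.
λ₂ = λ₁ + Δλ = -42.858°.

latitude 45.626°, longitude -42.858°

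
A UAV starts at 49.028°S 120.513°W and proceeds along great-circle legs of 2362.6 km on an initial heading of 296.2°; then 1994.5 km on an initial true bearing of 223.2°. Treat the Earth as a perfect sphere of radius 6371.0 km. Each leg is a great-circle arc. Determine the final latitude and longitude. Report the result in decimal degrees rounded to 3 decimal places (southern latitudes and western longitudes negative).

latitude -48.547°, longitude -163.036°

Apply the spherical direct solution leg by leg, carrying full precision between legs.
Leg 1: from (-49.028°, -120.513°), δ = 2362.6/6371 = 0.370837 rad, θ = 296.2° → φ = -36.784°, λ = -144.467°.
Leg 2: from (-36.784°, -144.467°), δ = 1994.5/6371 = 0.313059 rad, θ = 223.2° → φ = -48.547°, λ = -163.036°.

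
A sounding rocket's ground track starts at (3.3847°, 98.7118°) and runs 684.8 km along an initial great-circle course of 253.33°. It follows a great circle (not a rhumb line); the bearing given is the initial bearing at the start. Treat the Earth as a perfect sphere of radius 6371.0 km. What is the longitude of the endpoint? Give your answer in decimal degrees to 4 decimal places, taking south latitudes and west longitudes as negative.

longitude 92.8107°

Central angle δ = d/R = 0.107487 rad.
Converting: φ₁ = 0.059074 rad, θ = 4.421443 rad.
Destination latitude: φ₂ = arcsin( sin φ₁ cos δ + cos φ₁ sin δ cos θ ) = arcsin(0.027978) = 1.6033°.
Then Δλ = atan2(-0.102592, 0.992577) = -0.102994 rad, from sin θ sin δ cos φ₁ over cos δ − sin φ₁ sin φ₂.
λ₂ = 98.7118° + -5.9011° = 92.8107°.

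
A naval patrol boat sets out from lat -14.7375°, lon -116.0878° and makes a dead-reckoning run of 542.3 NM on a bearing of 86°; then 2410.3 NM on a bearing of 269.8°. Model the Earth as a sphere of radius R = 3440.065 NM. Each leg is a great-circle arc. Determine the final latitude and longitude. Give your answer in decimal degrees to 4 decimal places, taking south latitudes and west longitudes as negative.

Apply the spherical direct solution leg by leg, carrying full precision between legs.
Leg 1: from (-14.7375°, -116.0878°), δ = 542.3/3440.065 = 0.157642 rad, θ = 86° → φ = -13.9247°, λ = -106.8026°.
Leg 2: from (-13.9247°, -106.8026°), δ = 2410.3/3440.065 = 0.700655 rad, θ = 269.8° → φ = -10.7275°, λ = -147.8120°.

latitude -10.7275°, longitude -147.8120°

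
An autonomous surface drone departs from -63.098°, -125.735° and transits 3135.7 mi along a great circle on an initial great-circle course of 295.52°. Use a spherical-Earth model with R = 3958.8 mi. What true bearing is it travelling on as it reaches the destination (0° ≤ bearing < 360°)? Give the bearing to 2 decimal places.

Central angle δ = d/R = 0.792083 rad.
Start latitude φ₁ = -1.101268 rad; initial bearing θ = 5.157797 rad.
Destination latitude: φ₂ = arcsin( sin φ₁ cos δ + cos φ₁ sin δ cos θ ) = arcsin(-0.487598) = -29.183°.
For the longitude increment, Δλ = atan2( sin θ sin δ cos φ₁, cos δ − sin φ₁ sin φ₂ ) = atan2(-0.290650, 0.267533) = -47.372°.
λ₂ = -125.735° + -47.372° = -173.107°.
The forward bearing on arrival equals the back-azimuth from the destination plus 180°.
Back-azimuth from P₂ (-29.18°, -173.11°) to P₁ (-63.10°, -125.73°), with Δλ' = λ₁ − λ₂ = 47.37°: atan2( sin Δλ' cos φ₁ , cos φ₂ sin φ₁ − sin φ₂ cos φ₁ cos Δλ' ) = 152.12°.
Final bearing = (152.12° + 180°) mod 360° = 332.12°.

final bearing 332.12°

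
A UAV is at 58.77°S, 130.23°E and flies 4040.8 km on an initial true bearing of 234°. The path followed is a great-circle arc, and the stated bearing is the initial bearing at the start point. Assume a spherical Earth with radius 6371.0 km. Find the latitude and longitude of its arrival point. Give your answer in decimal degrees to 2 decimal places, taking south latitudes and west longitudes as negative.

Angular distance δ = d/R = 4040.8 / 6371 = 0.634249 rad.
With φ₁ = -58.77° = -1.025730 rad and θ = 234° = 4.084070 rad:
Destination latitude: φ₂ = arcsin( sin φ₁ cos δ + cos φ₁ sin δ cos θ ) = arcsin(-0.869379) = -60.39°.
For the longitude increment, Δλ = atan2( sin θ sin δ cos φ₁, cos δ − sin φ₁ sin φ₂ ) = atan2(-0.248558, 0.062117) = -75.97°.
λ₂ = 130.23° + -75.97° = 54.26°.

latitude -60.39°, longitude 54.26°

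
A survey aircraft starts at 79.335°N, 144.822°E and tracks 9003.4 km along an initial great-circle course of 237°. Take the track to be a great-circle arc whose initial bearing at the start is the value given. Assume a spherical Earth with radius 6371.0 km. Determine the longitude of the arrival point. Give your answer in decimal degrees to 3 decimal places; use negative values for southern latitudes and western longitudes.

longitude 88.773°

δ = 9003.4/6371 = 1.413185 rad (80.9695°).
Converting: φ₁ = 1.384657 rad, θ = 4.136430 rad.
Applying the spherical law of cosines for sides, sin φ₂ = sin φ₁ cos δ + cos φ₁ sin δ cos θ = 0.054704, so φ₂ = 3.136°.
Then Δλ = atan2(-0.153286, 0.103201) = -0.978243 rad, from sin θ sin δ cos φ₁ over cos δ − sin φ₁ sin φ₂.
λ₂ = 144.822° + -56.049° = 88.773°.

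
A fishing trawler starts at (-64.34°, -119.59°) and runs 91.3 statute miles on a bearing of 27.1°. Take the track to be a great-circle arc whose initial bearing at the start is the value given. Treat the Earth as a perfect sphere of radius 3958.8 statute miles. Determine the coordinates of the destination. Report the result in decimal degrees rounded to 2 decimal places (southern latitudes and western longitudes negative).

latitude -63.16°, longitude -118.26°

Central angle δ = d/R = 0.023063 rad.
Converting: φ₁ = -1.122945 rad, θ = 0.472984 rad.
Applying the spherical law of cosines for sides, sin φ₂ = sin φ₁ cos δ + cos φ₁ sin δ cos θ = -0.892250, so φ₂ = -63.16°.
For the longitude increment, Δλ = atan2( sin θ sin δ cos φ₁, cos δ − sin φ₁ sin φ₂ ) = atan2(0.004549, 0.195478) = 1.33°.
λ₂ = λ₁ + Δλ = -118.26°.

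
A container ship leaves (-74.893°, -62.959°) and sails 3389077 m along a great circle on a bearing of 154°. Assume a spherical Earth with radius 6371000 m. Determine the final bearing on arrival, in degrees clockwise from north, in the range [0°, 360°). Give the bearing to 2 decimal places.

The arc subtends δ = 3389077/6371000 = 0.531954 rad at the centre.
With φ₁ = -74.893° = -1.307129 rad and θ = 154° = 2.687807 rad:
Destination latitude: φ₂ = arcsin( sin φ₁ cos δ + cos φ₁ sin δ cos θ ) = arcsin(-0.950848) = -71.961°.
For the longitude increment, Δλ = atan2( sin θ sin δ cos φ₁, cos δ − sin φ₁ sin φ₂ ) = atan2(0.057949, -0.056169) = 134.106°.
λ₂ = -62.959° + 134.106° = 71.147°.
The forward bearing on arrival equals the back-azimuth from the destination plus 180°.
Back-azimuth from P₂ (-71.96°, 71.15°) to P₁ (-74.89°, -62.96°), with Δλ' = λ₁ − λ₂ = -134.11°: atan2( sin Δλ' cos φ₁ , cos φ₂ sin φ₁ − sin φ₂ cos φ₁ cos Δλ' ) = 201.65°.
Final bearing = (201.65° + 180°) mod 360° = 21.65°.

final bearing 21.65°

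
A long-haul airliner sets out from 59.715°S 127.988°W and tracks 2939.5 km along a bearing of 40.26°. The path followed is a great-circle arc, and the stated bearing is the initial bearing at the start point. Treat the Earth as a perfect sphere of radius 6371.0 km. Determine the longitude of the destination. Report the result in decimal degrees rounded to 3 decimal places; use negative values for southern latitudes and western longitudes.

longitude -106.871°

The arc subtends δ = 2939.5/6371 = 0.461388 rad at the centre.
Converting: φ₁ = -1.042223 rad, θ = 0.702670 rad.
Destination latitude: φ₂ = arcsin( sin φ₁ cos δ + cos φ₁ sin δ cos θ ) = arcsin(-0.601905) = -37.006°.
For the longitude increment, Δλ = atan2( sin θ sin δ cos φ₁, cos δ − sin φ₁ sin φ₂ ) = atan2(0.145092, 0.375674) = 21.117°.
Hence λ₂ = -127.988° + 21.117° = -106.871°.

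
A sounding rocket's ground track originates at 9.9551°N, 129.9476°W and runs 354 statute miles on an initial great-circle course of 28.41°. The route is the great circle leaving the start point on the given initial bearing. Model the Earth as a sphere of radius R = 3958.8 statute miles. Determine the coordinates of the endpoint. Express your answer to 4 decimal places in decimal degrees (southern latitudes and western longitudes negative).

Angular distance δ = d/R = 354 / 3958.8 = 0.089421 rad.
Start latitude φ₁ = 0.173749 rad; initial bearing θ = 0.495848 rad.
Applying the spherical law of cosines for sides, sin φ₂ = sin φ₁ cos δ + cos φ₁ sin δ cos θ = 0.249550, so φ₂ = 14.4509°.
Then Δλ = atan2(0.041848, 0.952863) = 0.043890 rad, from sin θ sin δ cos φ₁ over cos δ − sin φ₁ sin φ₂.
λ₂ = λ₁ + Δλ = -127.4329°.

latitude 14.4509°, longitude -127.4329°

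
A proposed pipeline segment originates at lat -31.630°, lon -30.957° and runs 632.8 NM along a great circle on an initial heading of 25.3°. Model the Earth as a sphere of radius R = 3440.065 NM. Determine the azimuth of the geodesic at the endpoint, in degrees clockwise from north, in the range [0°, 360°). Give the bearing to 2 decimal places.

final bearing 23.11°

Angular distance δ = d/R = 632.8 / 3440.065 = 0.183950 rad.
With φ₁ = -31.630° = -0.552048 rad and θ = 25.3° = 0.441568 rad:
Destination latitude: φ₂ = arcsin( sin φ₁ cos δ + cos φ₁ sin δ cos θ ) = arcsin(-0.374780) = -22.011°.
For the longitude increment, Δλ = atan2( sin θ sin δ cos φ₁, cos δ − sin φ₁ sin φ₂ ) = atan2(0.066558, 0.786583) = 4.837°.
λ₂ = λ₁ + Δλ = -26.120°.
The forward bearing on arrival equals the back-azimuth from the destination plus 180°.
Back-azimuth from P₂ (-22.01°, -26.12°) to P₁ (-31.63°, -30.96°), with Δλ' = λ₁ − λ₂ = -4.84°: atan2( sin Δλ' cos φ₁ , cos φ₂ sin φ₁ − sin φ₂ cos φ₁ cos Δλ' ) = 203.11°.
Final bearing = (203.11° + 180°) mod 360° = 23.11°.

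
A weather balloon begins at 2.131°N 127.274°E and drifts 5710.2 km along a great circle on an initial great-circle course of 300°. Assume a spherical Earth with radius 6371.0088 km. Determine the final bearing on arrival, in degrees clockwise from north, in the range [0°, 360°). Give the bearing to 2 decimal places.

Central angle δ = d/R = 0.896279 rad.
With φ₁ = 2.131° = 0.037193 rad and θ = 300° = 5.235988 rad:
Applying the spherical law of cosines for sides, sin φ₂ = sin φ₁ cos δ + cos φ₁ sin δ cos θ = 0.413457, so φ₂ = 24.422°.
Then Δλ = atan2(-0.675905, 0.609146) = -0.837302 rad, from sin θ sin δ cos φ₁ over cos δ − sin φ₁ sin φ₂.
Hence λ₂ = 127.274° + -47.974° = 79.300°.
The forward bearing on arrival equals the back-azimuth from the destination plus 180°.
Back-azimuth from P₂ (24.42°, 79.30°) to P₁ (2.13°, 127.27°), with Δλ' = λ₁ − λ₂ = 47.97°: atan2( sin Δλ' cos φ₁ , cos φ₂ sin φ₁ − sin φ₂ cos φ₁ cos Δλ' ) = 108.11°.
Final bearing = (108.11° + 180°) mod 360° = 288.11°.

final bearing 288.11°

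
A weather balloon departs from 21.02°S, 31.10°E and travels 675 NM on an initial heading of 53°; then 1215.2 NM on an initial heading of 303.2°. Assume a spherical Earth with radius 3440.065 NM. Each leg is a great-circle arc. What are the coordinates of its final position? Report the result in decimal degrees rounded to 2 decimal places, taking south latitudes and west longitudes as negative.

latitude -2.50°, longitude 23.49°

Apply the spherical direct solution leg by leg, carrying full precision between legs.
Leg 1: from (-21.02°, 31.10°), δ = 675/3440.065 = 0.196217 rad, θ = 53° → φ = -14.02°, λ = 40.33°.
Leg 2: from (-14.02°, 40.33°), δ = 1215.2/3440.065 = 0.353249 rad, θ = 303.2° → φ = -2.50°, λ = 23.49°.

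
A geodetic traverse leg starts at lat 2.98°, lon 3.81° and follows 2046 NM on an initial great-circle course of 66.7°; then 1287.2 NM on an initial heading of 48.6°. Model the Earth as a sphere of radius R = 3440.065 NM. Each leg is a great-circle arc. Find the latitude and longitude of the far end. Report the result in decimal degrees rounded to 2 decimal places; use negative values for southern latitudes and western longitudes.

latitude 28.63°, longitude 54.26°

Apply the spherical direct solution leg by leg, carrying full precision between legs.
Leg 1: from (2.98°, 3.81°), δ = 2046/3440.065 = 0.594756 rad, θ = 66.7° → φ = 15.33°, λ = 36.06°.
Leg 2: from (15.33°, 36.06°), δ = 1287.2/3440.065 = 0.374179 rad, θ = 48.6° → φ = 28.63°, λ = 54.26°.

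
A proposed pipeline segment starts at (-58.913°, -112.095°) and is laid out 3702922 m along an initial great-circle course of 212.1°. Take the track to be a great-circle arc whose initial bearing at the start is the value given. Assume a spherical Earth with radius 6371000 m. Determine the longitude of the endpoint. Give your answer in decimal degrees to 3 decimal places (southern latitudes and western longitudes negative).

longitude 164.406°

Central angle δ = d/R = 0.581215 rad.
Start latitude φ₁ = -1.028226 rad; initial bearing θ = 3.701843 rad.
Applying the spherical law of cosines for sides, sin φ₂ = sin φ₁ cos δ + cos φ₁ sin δ cos θ = -0.955914, so φ₂ = -72.924°.
Then Δλ = atan2(-0.150647, 0.017166) = -1.457334 rad, from sin θ sin δ cos φ₁ over cos δ − sin φ₁ sin φ₂.
λ₂ = -112.095° + -83.499° = -195.594°, normalized to (−180°, 180°] → 164.406°.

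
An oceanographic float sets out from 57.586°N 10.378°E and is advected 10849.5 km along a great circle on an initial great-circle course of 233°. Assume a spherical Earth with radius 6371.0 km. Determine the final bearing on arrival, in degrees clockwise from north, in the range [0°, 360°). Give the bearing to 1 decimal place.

final bearing 208.3°

δ = 10849.5/6371 = 1.702951 rad (97.5719°).
With φ₁ = 57.586° = 1.005065 rad and θ = 233° = 4.066617 rad:
Destination latitude: φ₂ = arcsin( sin φ₁ cos δ + cos φ₁ sin δ cos θ ) = arcsin(-0.431020) = -25.532°.
Δλ = atan2( sin θ sin δ cos φ₁ , cos δ − sin φ₁ sin φ₂ ) = atan2(-0.424362, 0.232095) = -1.070315 rad = -61.325°.
Hence λ₂ = 10.378° + -61.325° = -50.947°.
The forward bearing on arrival equals the back-azimuth from the destination plus 180°.
Back-azimuth from P₂ (-25.5°, -50.9°) to P₁ (57.6°, 10.4°), with Δλ' = λ₁ − λ₂ = 61.3°: atan2( sin Δλ' cos φ₁ , cos φ₂ sin φ₁ − sin φ₂ cos φ₁ cos Δλ' ) = 28.3°.
Final bearing = (28.3° + 180°) mod 360° = 208.3°.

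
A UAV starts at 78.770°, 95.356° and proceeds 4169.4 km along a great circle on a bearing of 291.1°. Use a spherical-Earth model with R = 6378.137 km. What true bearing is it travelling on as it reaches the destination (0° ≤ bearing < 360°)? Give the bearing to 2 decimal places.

Angular distance δ = d/R = 4169.4 / 6378.137 = 0.653702 rad.
Converting: φ₁ = 1.374796 rad, θ = 5.080653 rad.
Applying the spherical law of cosines for sides, sin φ₂ = sin φ₁ cos δ + cos φ₁ sin δ cos θ = 0.821274, so φ₂ = 55.213°.
Δλ = atan2( sin θ sin δ cos φ₁ , cos δ − sin φ₁ sin φ₂ ) = atan2(-0.110491, -0.011711) = -1.676393 rad = -96.050°.
λ₂ = λ₁ + Δλ = -0.694°.
The forward bearing on arrival equals the back-azimuth from the destination plus 180°.
Back-azimuth from P₂ (55.21°, -0.69°) to P₁ (78.77°, 95.36°), with Δλ' = λ₁ − λ₂ = 96.05°: atan2( sin Δλ' cos φ₁ , cos φ₂ sin φ₁ − sin φ₂ cos φ₁ cos Δλ' ) = 18.57°.
Final bearing = (18.57° + 180°) mod 360° = 198.57°.

final bearing 198.57°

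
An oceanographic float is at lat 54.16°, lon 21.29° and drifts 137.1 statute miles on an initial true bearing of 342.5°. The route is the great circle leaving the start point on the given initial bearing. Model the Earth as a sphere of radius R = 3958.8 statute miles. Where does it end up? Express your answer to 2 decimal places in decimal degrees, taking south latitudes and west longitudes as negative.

latitude 56.05°, longitude 20.22°

Central angle δ = d/R = 0.034632 rad.
Start latitude φ₁ = 0.945270 rad; initial bearing θ = 5.977753 rad.
Applying the spherical law of cosines for sides, sin φ₂ = sin φ₁ cos δ + cos φ₁ sin δ cos θ = 0.829504, so φ₂ = 56.05°.
For the longitude increment, Δλ = atan2( sin θ sin δ cos φ₁, cos δ − sin φ₁ sin φ₂ ) = atan2(-0.006096, 0.326958) = -1.07°.
Hence λ₂ = 21.29° + -1.07° = 20.22°.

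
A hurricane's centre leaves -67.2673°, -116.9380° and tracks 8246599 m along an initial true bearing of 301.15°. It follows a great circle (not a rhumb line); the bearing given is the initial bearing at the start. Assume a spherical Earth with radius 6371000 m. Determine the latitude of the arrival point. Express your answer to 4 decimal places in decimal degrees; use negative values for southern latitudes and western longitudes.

The arc subtends δ = 8246599/6371000 = 1.294396 rad at the centre.
Converting: φ₁ = -1.174036 rad, θ = 5.256059 rad.
Applying the spherical law of cosines for sides, sin φ₂ = sin φ₁ cos δ + cos φ₁ sin δ cos θ = -0.059388, so φ₂ = -3.4047°.
Δλ = atan2( sin θ sin δ cos φ₁ , cos δ − sin φ₁ sin φ₂ ) = atan2(-0.318163, 0.218119) = -0.969828 rad = -55.5671°.
Hence λ₂ = -116.9380° + -55.5671° = -172.5051°.

latitude -3.4047°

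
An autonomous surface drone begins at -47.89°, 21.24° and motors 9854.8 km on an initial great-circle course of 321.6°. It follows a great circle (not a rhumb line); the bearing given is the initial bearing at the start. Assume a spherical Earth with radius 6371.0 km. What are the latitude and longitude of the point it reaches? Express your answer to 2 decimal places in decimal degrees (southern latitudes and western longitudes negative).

latitude 30.50°, longitude -24.87°

The arc subtends δ = 9854.8/6371 = 1.546822 rad at the centre.
Start latitude φ₁ = -0.835838 rad; initial bearing θ = 5.612979 rad.
Destination latitude: φ₂ = arcsin( sin φ₁ cos δ + cos φ₁ sin δ cos θ ) = arcsin(0.507575) = 30.50°.
Δλ = atan2( sin θ sin δ cos φ₁ , cos δ − sin φ₁ sin φ₂ ) = atan2(-0.416395, 0.400522) = -0.804826 rad = -46.11°.
λ₂ = λ₁ + Δλ = -24.87°.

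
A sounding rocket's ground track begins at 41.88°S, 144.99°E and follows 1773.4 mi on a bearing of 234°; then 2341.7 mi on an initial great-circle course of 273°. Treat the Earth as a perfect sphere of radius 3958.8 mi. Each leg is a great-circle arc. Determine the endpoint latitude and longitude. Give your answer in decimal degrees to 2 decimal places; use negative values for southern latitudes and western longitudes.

latitude -39.72°, longitude 63.65°

Apply the spherical direct solution leg by leg, carrying full precision between legs.
Leg 1: from (-41.88°, 144.99°), δ = 1773.4/3958.8 = 0.447964 rad, θ = 234° → φ = -52.30°, λ = 110.03°.
Leg 2: from (-52.30°, 110.03°), δ = 2341.7/3958.8 = 0.591518 rad, θ = 273° → φ = -39.72°, λ = 63.65°.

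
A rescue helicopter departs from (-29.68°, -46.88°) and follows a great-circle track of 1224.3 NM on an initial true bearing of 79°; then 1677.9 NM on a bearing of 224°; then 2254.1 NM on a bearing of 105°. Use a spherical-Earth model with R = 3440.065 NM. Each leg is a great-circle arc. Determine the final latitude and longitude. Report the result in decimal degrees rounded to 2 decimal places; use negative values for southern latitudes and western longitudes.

latitude -40.27°, longitude -0.33°

Apply the spherical direct solution leg by leg, carrying full precision between legs.
Leg 1: from (-29.68°, -46.88°), δ = 1224.3/3440.065 = 0.355894 rad, θ = 79° → φ = -23.98°, λ = -24.90°.
Leg 2: from (-23.98°, -24.90°), δ = 1677.9/3440.065 = 0.487752 rad, θ = 224° → φ = -41.84°, λ = -50.81°.
Leg 3: from (-41.84°, -50.81°), δ = 2254.1/3440.065 = 0.655249 rad, θ = 105° → φ = -40.27°, λ = -0.33°.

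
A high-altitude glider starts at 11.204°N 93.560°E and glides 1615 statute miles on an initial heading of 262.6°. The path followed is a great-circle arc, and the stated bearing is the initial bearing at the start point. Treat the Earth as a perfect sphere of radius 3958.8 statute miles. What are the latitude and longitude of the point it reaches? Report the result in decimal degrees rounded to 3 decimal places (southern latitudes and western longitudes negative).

Angular distance δ = d/R = 1615 / 3958.8 = 0.407952 rad.
With φ₁ = 11.204° = 0.195547 rad and θ = 262.6° = 4.583235 rad:
sin φ₂ = sin φ₁ cos δ + cos φ₁ sin δ cos θ = (0.194303)(0.917935) + (0.980942)(0.396730)(-0.128796) = 0.128234
φ₂ = asin(0.128234) = 0.128588 rad = 7.368°.
Then Δλ = atan2(-0.385928, 0.893019) = -0.407920 rad, from sin θ sin δ cos φ₁ over cos δ − sin φ₁ sin φ₂.
Hence λ₂ = 93.560° + -23.372° = 70.188°.

latitude 7.368°, longitude 70.188°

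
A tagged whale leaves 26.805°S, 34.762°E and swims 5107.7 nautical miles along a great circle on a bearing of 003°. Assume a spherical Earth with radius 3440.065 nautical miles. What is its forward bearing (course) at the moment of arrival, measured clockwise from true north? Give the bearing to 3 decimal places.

final bearing 5.076°

Angular distance δ = d/R = 5107.7 / 3440.065 = 1.484768 rad.
Converting: φ₁ = -0.467836 rad, θ = 0.052360 rad.
Applying the spherical law of cosines for sides, sin φ₂ = sin φ₁ cos δ + cos φ₁ sin δ cos θ = 0.849280, so φ₂ = 58.133°.
Δλ = atan2( sin θ sin δ cos φ₁ , cos δ − sin φ₁ sin φ₂ ) = atan2(0.046540, 0.468909) = 0.098927 rad = 5.668°.
λ₂ = 34.762° + 5.668° = 40.430°.
The forward bearing on arrival equals the back-azimuth from the destination plus 180°.
Back-azimuth from P₂ (58.133°, 40.430°) to P₁ (-26.805°, 34.762°), with Δλ' = λ₁ − λ₂ = -5.668°: atan2( sin Δλ' cos φ₁ , cos φ₂ sin φ₁ − sin φ₂ cos φ₁ cos Δλ' ) = 185.076°.
Final bearing = (185.076° + 180°) mod 360° = 5.076°.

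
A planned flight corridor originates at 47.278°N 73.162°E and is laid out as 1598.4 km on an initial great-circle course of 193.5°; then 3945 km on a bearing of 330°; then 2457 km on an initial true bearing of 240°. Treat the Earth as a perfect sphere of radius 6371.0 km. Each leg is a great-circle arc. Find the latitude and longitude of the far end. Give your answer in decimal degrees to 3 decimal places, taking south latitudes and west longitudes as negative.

latitude 45.166°, longitude 6.105°

Apply the spherical direct solution leg by leg, carrying full precision between legs.
Leg 1: from (47.278°, 73.162°), δ = 1598.4/6371 = 0.250887 rad, θ = 193.5° → φ = 33.221°, λ = 69.189°.
Leg 2: from (33.221°, 69.189°), δ = 3945/6371 = 0.619212 rad, θ = 330° → φ = 60.070°, λ = 33.624°.
Leg 3: from (60.070°, 33.624°), δ = 2457/6371 = 0.385654 rad, θ = 240° → φ = 45.166°, λ = 6.105°.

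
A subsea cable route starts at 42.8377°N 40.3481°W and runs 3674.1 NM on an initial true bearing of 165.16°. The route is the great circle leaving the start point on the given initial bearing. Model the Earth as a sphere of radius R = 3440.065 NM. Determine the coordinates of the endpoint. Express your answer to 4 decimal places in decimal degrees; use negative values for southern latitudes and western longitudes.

Central angle δ = d/R = 1.068032 rad.
Converting: φ₁ = 0.747659 rad, θ = 2.882586 rad.
Destination latitude: φ₂ = arcsin( sin φ₁ cos δ + cos φ₁ sin δ cos θ ) = arcsin(-0.293489) = -17.0669°.
Δλ = atan2( sin θ sin δ cos φ₁ , cos δ − sin φ₁ sin φ₂ ) = atan2(0.164568, 0.681400) = 0.236977 rad = 13.5778°.
λ₂ = λ₁ + Δλ = -26.7703°.

latitude -17.0669°, longitude -26.7703°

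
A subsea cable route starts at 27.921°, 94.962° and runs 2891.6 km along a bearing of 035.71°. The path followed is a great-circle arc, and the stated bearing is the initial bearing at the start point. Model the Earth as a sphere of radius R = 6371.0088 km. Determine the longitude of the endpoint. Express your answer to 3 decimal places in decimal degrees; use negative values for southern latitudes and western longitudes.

δ = 2891.6/6371.0088 = 0.453868 rad (26.0047°).
With φ₁ = 27.921° = 0.487313 rad and θ = 35.71° = 0.623257 rad:
Applying the spherical law of cosines for sides, sin φ₂ = sin φ₁ cos δ + cos φ₁ sin δ cos θ = 0.735415, so φ₂ = 47.342°.
Then Δλ = atan2(0.226123, 0.554397) = 0.387275 rad, from sin θ sin δ cos φ₁ over cos δ − sin φ₁ sin φ₂.
Hence λ₂ = 94.962° + 22.189° = 117.151°.

longitude 117.151°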